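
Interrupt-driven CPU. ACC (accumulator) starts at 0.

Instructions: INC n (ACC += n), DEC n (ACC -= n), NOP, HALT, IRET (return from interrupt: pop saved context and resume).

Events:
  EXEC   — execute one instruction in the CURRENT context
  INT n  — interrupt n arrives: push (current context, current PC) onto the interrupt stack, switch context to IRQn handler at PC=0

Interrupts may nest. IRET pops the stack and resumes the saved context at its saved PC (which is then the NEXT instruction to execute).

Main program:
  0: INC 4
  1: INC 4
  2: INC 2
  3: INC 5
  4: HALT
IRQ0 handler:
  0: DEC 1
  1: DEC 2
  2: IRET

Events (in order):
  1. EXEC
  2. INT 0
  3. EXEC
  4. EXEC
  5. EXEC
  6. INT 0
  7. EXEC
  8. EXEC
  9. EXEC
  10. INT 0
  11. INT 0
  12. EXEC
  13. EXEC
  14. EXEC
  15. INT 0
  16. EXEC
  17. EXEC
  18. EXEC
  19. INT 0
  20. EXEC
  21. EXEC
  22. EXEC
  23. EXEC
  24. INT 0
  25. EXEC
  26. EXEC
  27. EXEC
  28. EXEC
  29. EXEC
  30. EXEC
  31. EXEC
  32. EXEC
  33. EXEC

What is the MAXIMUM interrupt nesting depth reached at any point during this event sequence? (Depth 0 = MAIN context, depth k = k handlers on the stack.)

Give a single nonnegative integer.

Event 1 (EXEC): [MAIN] PC=0: INC 4 -> ACC=4 [depth=0]
Event 2 (INT 0): INT 0 arrives: push (MAIN, PC=1), enter IRQ0 at PC=0 (depth now 1) [depth=1]
Event 3 (EXEC): [IRQ0] PC=0: DEC 1 -> ACC=3 [depth=1]
Event 4 (EXEC): [IRQ0] PC=1: DEC 2 -> ACC=1 [depth=1]
Event 5 (EXEC): [IRQ0] PC=2: IRET -> resume MAIN at PC=1 (depth now 0) [depth=0]
Event 6 (INT 0): INT 0 arrives: push (MAIN, PC=1), enter IRQ0 at PC=0 (depth now 1) [depth=1]
Event 7 (EXEC): [IRQ0] PC=0: DEC 1 -> ACC=0 [depth=1]
Event 8 (EXEC): [IRQ0] PC=1: DEC 2 -> ACC=-2 [depth=1]
Event 9 (EXEC): [IRQ0] PC=2: IRET -> resume MAIN at PC=1 (depth now 0) [depth=0]
Event 10 (INT 0): INT 0 arrives: push (MAIN, PC=1), enter IRQ0 at PC=0 (depth now 1) [depth=1]
Event 11 (INT 0): INT 0 arrives: push (IRQ0, PC=0), enter IRQ0 at PC=0 (depth now 2) [depth=2]
Event 12 (EXEC): [IRQ0] PC=0: DEC 1 -> ACC=-3 [depth=2]
Event 13 (EXEC): [IRQ0] PC=1: DEC 2 -> ACC=-5 [depth=2]
Event 14 (EXEC): [IRQ0] PC=2: IRET -> resume IRQ0 at PC=0 (depth now 1) [depth=1]
Event 15 (INT 0): INT 0 arrives: push (IRQ0, PC=0), enter IRQ0 at PC=0 (depth now 2) [depth=2]
Event 16 (EXEC): [IRQ0] PC=0: DEC 1 -> ACC=-6 [depth=2]
Event 17 (EXEC): [IRQ0] PC=1: DEC 2 -> ACC=-8 [depth=2]
Event 18 (EXEC): [IRQ0] PC=2: IRET -> resume IRQ0 at PC=0 (depth now 1) [depth=1]
Event 19 (INT 0): INT 0 arrives: push (IRQ0, PC=0), enter IRQ0 at PC=0 (depth now 2) [depth=2]
Event 20 (EXEC): [IRQ0] PC=0: DEC 1 -> ACC=-9 [depth=2]
Event 21 (EXEC): [IRQ0] PC=1: DEC 2 -> ACC=-11 [depth=2]
Event 22 (EXEC): [IRQ0] PC=2: IRET -> resume IRQ0 at PC=0 (depth now 1) [depth=1]
Event 23 (EXEC): [IRQ0] PC=0: DEC 1 -> ACC=-12 [depth=1]
Event 24 (INT 0): INT 0 arrives: push (IRQ0, PC=1), enter IRQ0 at PC=0 (depth now 2) [depth=2]
Event 25 (EXEC): [IRQ0] PC=0: DEC 1 -> ACC=-13 [depth=2]
Event 26 (EXEC): [IRQ0] PC=1: DEC 2 -> ACC=-15 [depth=2]
Event 27 (EXEC): [IRQ0] PC=2: IRET -> resume IRQ0 at PC=1 (depth now 1) [depth=1]
Event 28 (EXEC): [IRQ0] PC=1: DEC 2 -> ACC=-17 [depth=1]
Event 29 (EXEC): [IRQ0] PC=2: IRET -> resume MAIN at PC=1 (depth now 0) [depth=0]
Event 30 (EXEC): [MAIN] PC=1: INC 4 -> ACC=-13 [depth=0]
Event 31 (EXEC): [MAIN] PC=2: INC 2 -> ACC=-11 [depth=0]
Event 32 (EXEC): [MAIN] PC=3: INC 5 -> ACC=-6 [depth=0]
Event 33 (EXEC): [MAIN] PC=4: HALT [depth=0]
Max depth observed: 2

Answer: 2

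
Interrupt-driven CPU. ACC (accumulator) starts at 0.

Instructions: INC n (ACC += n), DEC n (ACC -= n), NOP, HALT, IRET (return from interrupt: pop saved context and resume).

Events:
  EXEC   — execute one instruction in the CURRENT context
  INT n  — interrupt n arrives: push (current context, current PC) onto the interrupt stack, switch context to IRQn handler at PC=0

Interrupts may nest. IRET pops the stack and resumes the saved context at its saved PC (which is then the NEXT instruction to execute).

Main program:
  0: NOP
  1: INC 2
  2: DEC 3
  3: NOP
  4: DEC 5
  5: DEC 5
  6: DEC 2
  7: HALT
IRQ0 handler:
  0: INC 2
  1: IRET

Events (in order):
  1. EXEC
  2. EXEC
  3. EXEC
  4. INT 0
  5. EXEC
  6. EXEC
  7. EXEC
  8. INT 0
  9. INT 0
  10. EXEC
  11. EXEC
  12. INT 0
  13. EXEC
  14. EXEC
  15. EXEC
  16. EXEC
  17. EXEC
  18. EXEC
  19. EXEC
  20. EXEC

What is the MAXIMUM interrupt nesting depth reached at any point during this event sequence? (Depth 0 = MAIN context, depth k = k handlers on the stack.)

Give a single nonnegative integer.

Event 1 (EXEC): [MAIN] PC=0: NOP [depth=0]
Event 2 (EXEC): [MAIN] PC=1: INC 2 -> ACC=2 [depth=0]
Event 3 (EXEC): [MAIN] PC=2: DEC 3 -> ACC=-1 [depth=0]
Event 4 (INT 0): INT 0 arrives: push (MAIN, PC=3), enter IRQ0 at PC=0 (depth now 1) [depth=1]
Event 5 (EXEC): [IRQ0] PC=0: INC 2 -> ACC=1 [depth=1]
Event 6 (EXEC): [IRQ0] PC=1: IRET -> resume MAIN at PC=3 (depth now 0) [depth=0]
Event 7 (EXEC): [MAIN] PC=3: NOP [depth=0]
Event 8 (INT 0): INT 0 arrives: push (MAIN, PC=4), enter IRQ0 at PC=0 (depth now 1) [depth=1]
Event 9 (INT 0): INT 0 arrives: push (IRQ0, PC=0), enter IRQ0 at PC=0 (depth now 2) [depth=2]
Event 10 (EXEC): [IRQ0] PC=0: INC 2 -> ACC=3 [depth=2]
Event 11 (EXEC): [IRQ0] PC=1: IRET -> resume IRQ0 at PC=0 (depth now 1) [depth=1]
Event 12 (INT 0): INT 0 arrives: push (IRQ0, PC=0), enter IRQ0 at PC=0 (depth now 2) [depth=2]
Event 13 (EXEC): [IRQ0] PC=0: INC 2 -> ACC=5 [depth=2]
Event 14 (EXEC): [IRQ0] PC=1: IRET -> resume IRQ0 at PC=0 (depth now 1) [depth=1]
Event 15 (EXEC): [IRQ0] PC=0: INC 2 -> ACC=7 [depth=1]
Event 16 (EXEC): [IRQ0] PC=1: IRET -> resume MAIN at PC=4 (depth now 0) [depth=0]
Event 17 (EXEC): [MAIN] PC=4: DEC 5 -> ACC=2 [depth=0]
Event 18 (EXEC): [MAIN] PC=5: DEC 5 -> ACC=-3 [depth=0]
Event 19 (EXEC): [MAIN] PC=6: DEC 2 -> ACC=-5 [depth=0]
Event 20 (EXEC): [MAIN] PC=7: HALT [depth=0]
Max depth observed: 2

Answer: 2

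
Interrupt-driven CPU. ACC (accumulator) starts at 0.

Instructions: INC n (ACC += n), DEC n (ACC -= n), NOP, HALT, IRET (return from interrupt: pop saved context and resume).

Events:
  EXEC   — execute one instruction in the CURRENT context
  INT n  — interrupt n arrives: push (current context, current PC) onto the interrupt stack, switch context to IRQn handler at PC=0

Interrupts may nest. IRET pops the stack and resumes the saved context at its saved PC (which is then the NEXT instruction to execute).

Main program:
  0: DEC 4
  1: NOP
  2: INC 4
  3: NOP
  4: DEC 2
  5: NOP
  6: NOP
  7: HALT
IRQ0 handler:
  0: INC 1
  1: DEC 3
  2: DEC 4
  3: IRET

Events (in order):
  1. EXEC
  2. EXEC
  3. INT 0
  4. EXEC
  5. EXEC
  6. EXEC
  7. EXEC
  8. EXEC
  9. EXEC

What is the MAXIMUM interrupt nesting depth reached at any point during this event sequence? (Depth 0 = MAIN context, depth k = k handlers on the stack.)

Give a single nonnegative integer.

Answer: 1

Derivation:
Event 1 (EXEC): [MAIN] PC=0: DEC 4 -> ACC=-4 [depth=0]
Event 2 (EXEC): [MAIN] PC=1: NOP [depth=0]
Event 3 (INT 0): INT 0 arrives: push (MAIN, PC=2), enter IRQ0 at PC=0 (depth now 1) [depth=1]
Event 4 (EXEC): [IRQ0] PC=0: INC 1 -> ACC=-3 [depth=1]
Event 5 (EXEC): [IRQ0] PC=1: DEC 3 -> ACC=-6 [depth=1]
Event 6 (EXEC): [IRQ0] PC=2: DEC 4 -> ACC=-10 [depth=1]
Event 7 (EXEC): [IRQ0] PC=3: IRET -> resume MAIN at PC=2 (depth now 0) [depth=0]
Event 8 (EXEC): [MAIN] PC=2: INC 4 -> ACC=-6 [depth=0]
Event 9 (EXEC): [MAIN] PC=3: NOP [depth=0]
Max depth observed: 1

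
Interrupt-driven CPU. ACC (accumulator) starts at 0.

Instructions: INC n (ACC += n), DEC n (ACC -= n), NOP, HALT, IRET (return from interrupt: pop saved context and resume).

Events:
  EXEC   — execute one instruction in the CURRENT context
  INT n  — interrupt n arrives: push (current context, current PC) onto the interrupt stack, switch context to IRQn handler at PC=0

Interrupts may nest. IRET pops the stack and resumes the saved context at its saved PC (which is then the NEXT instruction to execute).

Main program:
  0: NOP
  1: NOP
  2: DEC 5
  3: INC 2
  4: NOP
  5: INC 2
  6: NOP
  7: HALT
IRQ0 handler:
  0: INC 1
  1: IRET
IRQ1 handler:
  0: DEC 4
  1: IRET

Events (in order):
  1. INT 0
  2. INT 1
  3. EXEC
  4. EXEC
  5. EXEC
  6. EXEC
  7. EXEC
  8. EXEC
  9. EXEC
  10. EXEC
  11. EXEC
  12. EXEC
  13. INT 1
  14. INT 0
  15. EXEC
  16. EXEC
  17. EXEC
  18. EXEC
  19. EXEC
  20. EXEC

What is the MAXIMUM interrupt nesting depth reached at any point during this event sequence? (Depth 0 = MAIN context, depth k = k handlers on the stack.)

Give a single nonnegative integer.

Event 1 (INT 0): INT 0 arrives: push (MAIN, PC=0), enter IRQ0 at PC=0 (depth now 1) [depth=1]
Event 2 (INT 1): INT 1 arrives: push (IRQ0, PC=0), enter IRQ1 at PC=0 (depth now 2) [depth=2]
Event 3 (EXEC): [IRQ1] PC=0: DEC 4 -> ACC=-4 [depth=2]
Event 4 (EXEC): [IRQ1] PC=1: IRET -> resume IRQ0 at PC=0 (depth now 1) [depth=1]
Event 5 (EXEC): [IRQ0] PC=0: INC 1 -> ACC=-3 [depth=1]
Event 6 (EXEC): [IRQ0] PC=1: IRET -> resume MAIN at PC=0 (depth now 0) [depth=0]
Event 7 (EXEC): [MAIN] PC=0: NOP [depth=0]
Event 8 (EXEC): [MAIN] PC=1: NOP [depth=0]
Event 9 (EXEC): [MAIN] PC=2: DEC 5 -> ACC=-8 [depth=0]
Event 10 (EXEC): [MAIN] PC=3: INC 2 -> ACC=-6 [depth=0]
Event 11 (EXEC): [MAIN] PC=4: NOP [depth=0]
Event 12 (EXEC): [MAIN] PC=5: INC 2 -> ACC=-4 [depth=0]
Event 13 (INT 1): INT 1 arrives: push (MAIN, PC=6), enter IRQ1 at PC=0 (depth now 1) [depth=1]
Event 14 (INT 0): INT 0 arrives: push (IRQ1, PC=0), enter IRQ0 at PC=0 (depth now 2) [depth=2]
Event 15 (EXEC): [IRQ0] PC=0: INC 1 -> ACC=-3 [depth=2]
Event 16 (EXEC): [IRQ0] PC=1: IRET -> resume IRQ1 at PC=0 (depth now 1) [depth=1]
Event 17 (EXEC): [IRQ1] PC=0: DEC 4 -> ACC=-7 [depth=1]
Event 18 (EXEC): [IRQ1] PC=1: IRET -> resume MAIN at PC=6 (depth now 0) [depth=0]
Event 19 (EXEC): [MAIN] PC=6: NOP [depth=0]
Event 20 (EXEC): [MAIN] PC=7: HALT [depth=0]
Max depth observed: 2

Answer: 2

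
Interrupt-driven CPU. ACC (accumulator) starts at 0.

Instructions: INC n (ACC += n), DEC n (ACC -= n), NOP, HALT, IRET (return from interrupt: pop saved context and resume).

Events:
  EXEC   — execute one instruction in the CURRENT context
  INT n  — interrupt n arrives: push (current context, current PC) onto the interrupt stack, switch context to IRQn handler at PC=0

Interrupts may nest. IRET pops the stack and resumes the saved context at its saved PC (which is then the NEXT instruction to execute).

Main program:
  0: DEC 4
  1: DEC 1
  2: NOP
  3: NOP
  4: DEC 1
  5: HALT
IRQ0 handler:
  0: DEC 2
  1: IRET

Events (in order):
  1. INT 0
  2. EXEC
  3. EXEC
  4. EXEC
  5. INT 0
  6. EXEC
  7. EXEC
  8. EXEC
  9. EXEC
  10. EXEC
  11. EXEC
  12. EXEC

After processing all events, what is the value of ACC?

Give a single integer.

Event 1 (INT 0): INT 0 arrives: push (MAIN, PC=0), enter IRQ0 at PC=0 (depth now 1)
Event 2 (EXEC): [IRQ0] PC=0: DEC 2 -> ACC=-2
Event 3 (EXEC): [IRQ0] PC=1: IRET -> resume MAIN at PC=0 (depth now 0)
Event 4 (EXEC): [MAIN] PC=0: DEC 4 -> ACC=-6
Event 5 (INT 0): INT 0 arrives: push (MAIN, PC=1), enter IRQ0 at PC=0 (depth now 1)
Event 6 (EXEC): [IRQ0] PC=0: DEC 2 -> ACC=-8
Event 7 (EXEC): [IRQ0] PC=1: IRET -> resume MAIN at PC=1 (depth now 0)
Event 8 (EXEC): [MAIN] PC=1: DEC 1 -> ACC=-9
Event 9 (EXEC): [MAIN] PC=2: NOP
Event 10 (EXEC): [MAIN] PC=3: NOP
Event 11 (EXEC): [MAIN] PC=4: DEC 1 -> ACC=-10
Event 12 (EXEC): [MAIN] PC=5: HALT

Answer: -10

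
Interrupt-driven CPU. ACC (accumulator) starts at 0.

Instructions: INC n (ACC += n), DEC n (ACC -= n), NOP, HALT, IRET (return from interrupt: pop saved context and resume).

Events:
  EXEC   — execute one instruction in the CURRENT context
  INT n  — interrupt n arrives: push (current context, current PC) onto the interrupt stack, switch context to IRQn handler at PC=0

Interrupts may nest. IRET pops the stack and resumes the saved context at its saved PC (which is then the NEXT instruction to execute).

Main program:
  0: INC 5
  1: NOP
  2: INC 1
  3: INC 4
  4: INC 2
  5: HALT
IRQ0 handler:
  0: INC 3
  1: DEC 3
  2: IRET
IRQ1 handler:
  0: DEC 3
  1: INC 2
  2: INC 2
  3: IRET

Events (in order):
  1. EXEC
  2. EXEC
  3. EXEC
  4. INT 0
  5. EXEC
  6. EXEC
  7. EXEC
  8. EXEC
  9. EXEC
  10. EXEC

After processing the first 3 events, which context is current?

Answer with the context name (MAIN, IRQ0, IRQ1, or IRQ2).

Event 1 (EXEC): [MAIN] PC=0: INC 5 -> ACC=5
Event 2 (EXEC): [MAIN] PC=1: NOP
Event 3 (EXEC): [MAIN] PC=2: INC 1 -> ACC=6

Answer: MAIN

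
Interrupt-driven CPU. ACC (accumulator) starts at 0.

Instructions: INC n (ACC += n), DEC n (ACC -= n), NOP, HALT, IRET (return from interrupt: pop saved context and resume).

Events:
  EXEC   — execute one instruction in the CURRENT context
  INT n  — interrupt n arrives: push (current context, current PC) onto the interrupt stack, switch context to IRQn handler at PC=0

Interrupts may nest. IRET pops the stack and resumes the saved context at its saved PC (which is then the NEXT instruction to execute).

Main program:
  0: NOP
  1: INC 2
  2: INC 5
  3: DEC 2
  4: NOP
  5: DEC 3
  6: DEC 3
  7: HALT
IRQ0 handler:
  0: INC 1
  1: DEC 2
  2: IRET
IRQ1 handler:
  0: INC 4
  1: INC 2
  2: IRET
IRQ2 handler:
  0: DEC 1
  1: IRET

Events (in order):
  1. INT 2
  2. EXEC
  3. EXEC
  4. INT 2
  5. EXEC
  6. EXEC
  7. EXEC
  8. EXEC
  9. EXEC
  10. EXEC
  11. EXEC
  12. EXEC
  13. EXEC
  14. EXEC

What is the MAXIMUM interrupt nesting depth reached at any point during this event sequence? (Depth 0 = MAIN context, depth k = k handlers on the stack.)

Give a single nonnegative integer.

Event 1 (INT 2): INT 2 arrives: push (MAIN, PC=0), enter IRQ2 at PC=0 (depth now 1) [depth=1]
Event 2 (EXEC): [IRQ2] PC=0: DEC 1 -> ACC=-1 [depth=1]
Event 3 (EXEC): [IRQ2] PC=1: IRET -> resume MAIN at PC=0 (depth now 0) [depth=0]
Event 4 (INT 2): INT 2 arrives: push (MAIN, PC=0), enter IRQ2 at PC=0 (depth now 1) [depth=1]
Event 5 (EXEC): [IRQ2] PC=0: DEC 1 -> ACC=-2 [depth=1]
Event 6 (EXEC): [IRQ2] PC=1: IRET -> resume MAIN at PC=0 (depth now 0) [depth=0]
Event 7 (EXEC): [MAIN] PC=0: NOP [depth=0]
Event 8 (EXEC): [MAIN] PC=1: INC 2 -> ACC=0 [depth=0]
Event 9 (EXEC): [MAIN] PC=2: INC 5 -> ACC=5 [depth=0]
Event 10 (EXEC): [MAIN] PC=3: DEC 2 -> ACC=3 [depth=0]
Event 11 (EXEC): [MAIN] PC=4: NOP [depth=0]
Event 12 (EXEC): [MAIN] PC=5: DEC 3 -> ACC=0 [depth=0]
Event 13 (EXEC): [MAIN] PC=6: DEC 3 -> ACC=-3 [depth=0]
Event 14 (EXEC): [MAIN] PC=7: HALT [depth=0]
Max depth observed: 1

Answer: 1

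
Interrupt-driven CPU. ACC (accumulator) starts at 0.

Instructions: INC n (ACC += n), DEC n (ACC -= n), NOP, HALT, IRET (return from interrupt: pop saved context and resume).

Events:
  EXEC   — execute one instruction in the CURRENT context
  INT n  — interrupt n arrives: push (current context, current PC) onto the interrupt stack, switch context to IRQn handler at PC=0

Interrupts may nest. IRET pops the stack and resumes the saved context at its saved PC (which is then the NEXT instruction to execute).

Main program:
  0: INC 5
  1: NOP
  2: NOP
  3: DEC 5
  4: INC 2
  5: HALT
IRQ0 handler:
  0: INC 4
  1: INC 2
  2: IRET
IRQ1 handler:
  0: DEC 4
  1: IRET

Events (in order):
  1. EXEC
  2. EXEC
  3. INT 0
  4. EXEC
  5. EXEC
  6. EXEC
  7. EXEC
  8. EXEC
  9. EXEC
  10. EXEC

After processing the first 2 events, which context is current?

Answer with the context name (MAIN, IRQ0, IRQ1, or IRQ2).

Answer: MAIN

Derivation:
Event 1 (EXEC): [MAIN] PC=0: INC 5 -> ACC=5
Event 2 (EXEC): [MAIN] PC=1: NOP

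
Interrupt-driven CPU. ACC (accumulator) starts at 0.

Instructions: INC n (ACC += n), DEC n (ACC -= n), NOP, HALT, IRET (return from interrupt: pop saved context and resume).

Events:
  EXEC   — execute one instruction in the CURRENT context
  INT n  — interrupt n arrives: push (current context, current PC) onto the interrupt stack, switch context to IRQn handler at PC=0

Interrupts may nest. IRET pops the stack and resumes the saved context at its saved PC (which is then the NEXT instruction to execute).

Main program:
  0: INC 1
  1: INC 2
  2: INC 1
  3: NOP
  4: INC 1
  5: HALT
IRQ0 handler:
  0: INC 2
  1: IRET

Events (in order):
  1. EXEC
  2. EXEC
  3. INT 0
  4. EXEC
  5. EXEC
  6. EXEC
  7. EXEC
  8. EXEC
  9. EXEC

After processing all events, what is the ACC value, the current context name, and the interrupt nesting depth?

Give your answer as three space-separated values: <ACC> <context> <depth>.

Answer: 7 MAIN 0

Derivation:
Event 1 (EXEC): [MAIN] PC=0: INC 1 -> ACC=1
Event 2 (EXEC): [MAIN] PC=1: INC 2 -> ACC=3
Event 3 (INT 0): INT 0 arrives: push (MAIN, PC=2), enter IRQ0 at PC=0 (depth now 1)
Event 4 (EXEC): [IRQ0] PC=0: INC 2 -> ACC=5
Event 5 (EXEC): [IRQ0] PC=1: IRET -> resume MAIN at PC=2 (depth now 0)
Event 6 (EXEC): [MAIN] PC=2: INC 1 -> ACC=6
Event 7 (EXEC): [MAIN] PC=3: NOP
Event 8 (EXEC): [MAIN] PC=4: INC 1 -> ACC=7
Event 9 (EXEC): [MAIN] PC=5: HALT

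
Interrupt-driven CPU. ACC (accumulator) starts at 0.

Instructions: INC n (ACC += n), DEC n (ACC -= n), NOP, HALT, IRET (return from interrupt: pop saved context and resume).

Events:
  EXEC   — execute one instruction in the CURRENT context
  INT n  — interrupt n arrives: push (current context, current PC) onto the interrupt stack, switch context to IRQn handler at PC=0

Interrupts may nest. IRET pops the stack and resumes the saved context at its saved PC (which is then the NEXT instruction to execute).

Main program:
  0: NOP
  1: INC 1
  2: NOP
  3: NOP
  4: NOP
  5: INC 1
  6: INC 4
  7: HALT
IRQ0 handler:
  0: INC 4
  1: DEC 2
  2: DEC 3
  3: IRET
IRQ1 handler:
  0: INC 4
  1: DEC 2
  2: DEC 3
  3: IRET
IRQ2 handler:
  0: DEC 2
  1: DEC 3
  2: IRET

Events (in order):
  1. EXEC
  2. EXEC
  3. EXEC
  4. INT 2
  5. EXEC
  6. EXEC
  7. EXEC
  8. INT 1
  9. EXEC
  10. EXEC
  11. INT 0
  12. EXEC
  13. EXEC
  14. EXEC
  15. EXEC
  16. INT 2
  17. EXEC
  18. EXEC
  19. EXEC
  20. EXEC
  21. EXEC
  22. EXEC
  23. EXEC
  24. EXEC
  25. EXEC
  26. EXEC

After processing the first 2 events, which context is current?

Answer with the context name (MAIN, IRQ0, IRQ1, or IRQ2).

Answer: MAIN

Derivation:
Event 1 (EXEC): [MAIN] PC=0: NOP
Event 2 (EXEC): [MAIN] PC=1: INC 1 -> ACC=1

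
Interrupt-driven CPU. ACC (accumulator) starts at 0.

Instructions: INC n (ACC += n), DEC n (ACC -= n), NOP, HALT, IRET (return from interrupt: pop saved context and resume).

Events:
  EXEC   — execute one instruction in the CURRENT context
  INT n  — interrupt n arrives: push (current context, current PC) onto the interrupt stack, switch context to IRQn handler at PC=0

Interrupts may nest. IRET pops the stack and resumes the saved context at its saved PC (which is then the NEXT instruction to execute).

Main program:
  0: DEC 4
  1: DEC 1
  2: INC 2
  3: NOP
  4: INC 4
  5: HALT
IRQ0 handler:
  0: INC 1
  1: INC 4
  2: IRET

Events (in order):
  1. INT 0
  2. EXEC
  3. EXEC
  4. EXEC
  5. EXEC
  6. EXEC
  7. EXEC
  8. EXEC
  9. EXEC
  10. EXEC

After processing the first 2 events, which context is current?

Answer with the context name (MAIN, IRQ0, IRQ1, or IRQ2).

Answer: IRQ0

Derivation:
Event 1 (INT 0): INT 0 arrives: push (MAIN, PC=0), enter IRQ0 at PC=0 (depth now 1)
Event 2 (EXEC): [IRQ0] PC=0: INC 1 -> ACC=1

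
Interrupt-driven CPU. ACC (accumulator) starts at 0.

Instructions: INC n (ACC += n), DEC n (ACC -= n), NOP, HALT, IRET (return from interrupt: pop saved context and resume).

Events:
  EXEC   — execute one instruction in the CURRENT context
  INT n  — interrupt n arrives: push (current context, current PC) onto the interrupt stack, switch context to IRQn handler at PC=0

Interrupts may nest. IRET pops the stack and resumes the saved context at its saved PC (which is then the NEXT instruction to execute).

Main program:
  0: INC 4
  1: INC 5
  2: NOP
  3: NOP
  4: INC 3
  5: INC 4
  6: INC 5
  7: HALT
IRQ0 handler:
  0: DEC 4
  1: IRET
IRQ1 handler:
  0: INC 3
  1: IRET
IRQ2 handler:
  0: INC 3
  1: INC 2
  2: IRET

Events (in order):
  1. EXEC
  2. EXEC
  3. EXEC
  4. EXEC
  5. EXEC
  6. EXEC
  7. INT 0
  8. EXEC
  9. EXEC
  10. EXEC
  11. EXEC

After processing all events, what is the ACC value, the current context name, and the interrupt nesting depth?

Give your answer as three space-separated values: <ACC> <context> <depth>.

Event 1 (EXEC): [MAIN] PC=0: INC 4 -> ACC=4
Event 2 (EXEC): [MAIN] PC=1: INC 5 -> ACC=9
Event 3 (EXEC): [MAIN] PC=2: NOP
Event 4 (EXEC): [MAIN] PC=3: NOP
Event 5 (EXEC): [MAIN] PC=4: INC 3 -> ACC=12
Event 6 (EXEC): [MAIN] PC=5: INC 4 -> ACC=16
Event 7 (INT 0): INT 0 arrives: push (MAIN, PC=6), enter IRQ0 at PC=0 (depth now 1)
Event 8 (EXEC): [IRQ0] PC=0: DEC 4 -> ACC=12
Event 9 (EXEC): [IRQ0] PC=1: IRET -> resume MAIN at PC=6 (depth now 0)
Event 10 (EXEC): [MAIN] PC=6: INC 5 -> ACC=17
Event 11 (EXEC): [MAIN] PC=7: HALT

Answer: 17 MAIN 0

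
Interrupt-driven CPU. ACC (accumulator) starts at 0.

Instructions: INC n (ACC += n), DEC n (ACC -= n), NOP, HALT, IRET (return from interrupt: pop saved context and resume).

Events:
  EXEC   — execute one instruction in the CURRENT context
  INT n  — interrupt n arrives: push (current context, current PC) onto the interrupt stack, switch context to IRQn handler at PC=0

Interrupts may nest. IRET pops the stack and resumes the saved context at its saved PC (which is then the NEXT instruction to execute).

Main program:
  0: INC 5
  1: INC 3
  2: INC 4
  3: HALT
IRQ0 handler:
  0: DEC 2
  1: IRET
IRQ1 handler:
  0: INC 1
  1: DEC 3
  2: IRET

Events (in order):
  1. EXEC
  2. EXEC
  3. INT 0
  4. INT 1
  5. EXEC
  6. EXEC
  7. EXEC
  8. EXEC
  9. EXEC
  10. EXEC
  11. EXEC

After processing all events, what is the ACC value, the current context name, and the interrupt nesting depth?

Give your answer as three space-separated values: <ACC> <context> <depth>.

Answer: 8 MAIN 0

Derivation:
Event 1 (EXEC): [MAIN] PC=0: INC 5 -> ACC=5
Event 2 (EXEC): [MAIN] PC=1: INC 3 -> ACC=8
Event 3 (INT 0): INT 0 arrives: push (MAIN, PC=2), enter IRQ0 at PC=0 (depth now 1)
Event 4 (INT 1): INT 1 arrives: push (IRQ0, PC=0), enter IRQ1 at PC=0 (depth now 2)
Event 5 (EXEC): [IRQ1] PC=0: INC 1 -> ACC=9
Event 6 (EXEC): [IRQ1] PC=1: DEC 3 -> ACC=6
Event 7 (EXEC): [IRQ1] PC=2: IRET -> resume IRQ0 at PC=0 (depth now 1)
Event 8 (EXEC): [IRQ0] PC=0: DEC 2 -> ACC=4
Event 9 (EXEC): [IRQ0] PC=1: IRET -> resume MAIN at PC=2 (depth now 0)
Event 10 (EXEC): [MAIN] PC=2: INC 4 -> ACC=8
Event 11 (EXEC): [MAIN] PC=3: HALT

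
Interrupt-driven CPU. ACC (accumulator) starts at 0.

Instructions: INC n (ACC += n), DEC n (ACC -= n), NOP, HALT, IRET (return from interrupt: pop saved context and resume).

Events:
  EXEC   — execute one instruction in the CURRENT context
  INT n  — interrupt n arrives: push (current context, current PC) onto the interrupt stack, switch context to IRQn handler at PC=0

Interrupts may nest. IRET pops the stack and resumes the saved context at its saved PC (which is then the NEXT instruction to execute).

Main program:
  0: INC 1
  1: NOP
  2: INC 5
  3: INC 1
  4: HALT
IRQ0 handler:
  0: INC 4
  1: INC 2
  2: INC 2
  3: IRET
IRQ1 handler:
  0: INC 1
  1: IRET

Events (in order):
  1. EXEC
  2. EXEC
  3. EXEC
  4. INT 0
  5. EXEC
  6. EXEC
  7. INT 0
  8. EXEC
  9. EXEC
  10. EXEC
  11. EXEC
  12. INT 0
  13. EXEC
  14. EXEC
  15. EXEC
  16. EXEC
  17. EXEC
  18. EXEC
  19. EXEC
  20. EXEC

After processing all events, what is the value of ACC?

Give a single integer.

Answer: 31

Derivation:
Event 1 (EXEC): [MAIN] PC=0: INC 1 -> ACC=1
Event 2 (EXEC): [MAIN] PC=1: NOP
Event 3 (EXEC): [MAIN] PC=2: INC 5 -> ACC=6
Event 4 (INT 0): INT 0 arrives: push (MAIN, PC=3), enter IRQ0 at PC=0 (depth now 1)
Event 5 (EXEC): [IRQ0] PC=0: INC 4 -> ACC=10
Event 6 (EXEC): [IRQ0] PC=1: INC 2 -> ACC=12
Event 7 (INT 0): INT 0 arrives: push (IRQ0, PC=2), enter IRQ0 at PC=0 (depth now 2)
Event 8 (EXEC): [IRQ0] PC=0: INC 4 -> ACC=16
Event 9 (EXEC): [IRQ0] PC=1: INC 2 -> ACC=18
Event 10 (EXEC): [IRQ0] PC=2: INC 2 -> ACC=20
Event 11 (EXEC): [IRQ0] PC=3: IRET -> resume IRQ0 at PC=2 (depth now 1)
Event 12 (INT 0): INT 0 arrives: push (IRQ0, PC=2), enter IRQ0 at PC=0 (depth now 2)
Event 13 (EXEC): [IRQ0] PC=0: INC 4 -> ACC=24
Event 14 (EXEC): [IRQ0] PC=1: INC 2 -> ACC=26
Event 15 (EXEC): [IRQ0] PC=2: INC 2 -> ACC=28
Event 16 (EXEC): [IRQ0] PC=3: IRET -> resume IRQ0 at PC=2 (depth now 1)
Event 17 (EXEC): [IRQ0] PC=2: INC 2 -> ACC=30
Event 18 (EXEC): [IRQ0] PC=3: IRET -> resume MAIN at PC=3 (depth now 0)
Event 19 (EXEC): [MAIN] PC=3: INC 1 -> ACC=31
Event 20 (EXEC): [MAIN] PC=4: HALT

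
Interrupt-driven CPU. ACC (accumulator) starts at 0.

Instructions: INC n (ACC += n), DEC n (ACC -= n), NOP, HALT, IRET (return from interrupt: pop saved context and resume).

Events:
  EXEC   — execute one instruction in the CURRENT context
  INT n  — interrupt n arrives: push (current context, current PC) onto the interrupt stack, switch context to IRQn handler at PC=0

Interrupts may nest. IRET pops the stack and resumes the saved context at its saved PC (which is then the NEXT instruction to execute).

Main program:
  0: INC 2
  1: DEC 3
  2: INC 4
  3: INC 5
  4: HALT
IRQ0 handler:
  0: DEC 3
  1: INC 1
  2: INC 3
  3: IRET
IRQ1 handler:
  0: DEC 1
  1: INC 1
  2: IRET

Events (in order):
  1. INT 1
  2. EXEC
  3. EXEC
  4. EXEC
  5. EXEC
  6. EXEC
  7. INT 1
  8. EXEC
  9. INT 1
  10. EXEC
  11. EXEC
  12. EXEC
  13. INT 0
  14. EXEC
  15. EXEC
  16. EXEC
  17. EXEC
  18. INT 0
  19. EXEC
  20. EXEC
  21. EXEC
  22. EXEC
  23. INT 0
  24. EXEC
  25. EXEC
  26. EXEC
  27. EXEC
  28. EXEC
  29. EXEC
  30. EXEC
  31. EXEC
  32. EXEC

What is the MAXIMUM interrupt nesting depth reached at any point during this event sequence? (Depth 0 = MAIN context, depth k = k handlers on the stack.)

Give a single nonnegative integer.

Answer: 2

Derivation:
Event 1 (INT 1): INT 1 arrives: push (MAIN, PC=0), enter IRQ1 at PC=0 (depth now 1) [depth=1]
Event 2 (EXEC): [IRQ1] PC=0: DEC 1 -> ACC=-1 [depth=1]
Event 3 (EXEC): [IRQ1] PC=1: INC 1 -> ACC=0 [depth=1]
Event 4 (EXEC): [IRQ1] PC=2: IRET -> resume MAIN at PC=0 (depth now 0) [depth=0]
Event 5 (EXEC): [MAIN] PC=0: INC 2 -> ACC=2 [depth=0]
Event 6 (EXEC): [MAIN] PC=1: DEC 3 -> ACC=-1 [depth=0]
Event 7 (INT 1): INT 1 arrives: push (MAIN, PC=2), enter IRQ1 at PC=0 (depth now 1) [depth=1]
Event 8 (EXEC): [IRQ1] PC=0: DEC 1 -> ACC=-2 [depth=1]
Event 9 (INT 1): INT 1 arrives: push (IRQ1, PC=1), enter IRQ1 at PC=0 (depth now 2) [depth=2]
Event 10 (EXEC): [IRQ1] PC=0: DEC 1 -> ACC=-3 [depth=2]
Event 11 (EXEC): [IRQ1] PC=1: INC 1 -> ACC=-2 [depth=2]
Event 12 (EXEC): [IRQ1] PC=2: IRET -> resume IRQ1 at PC=1 (depth now 1) [depth=1]
Event 13 (INT 0): INT 0 arrives: push (IRQ1, PC=1), enter IRQ0 at PC=0 (depth now 2) [depth=2]
Event 14 (EXEC): [IRQ0] PC=0: DEC 3 -> ACC=-5 [depth=2]
Event 15 (EXEC): [IRQ0] PC=1: INC 1 -> ACC=-4 [depth=2]
Event 16 (EXEC): [IRQ0] PC=2: INC 3 -> ACC=-1 [depth=2]
Event 17 (EXEC): [IRQ0] PC=3: IRET -> resume IRQ1 at PC=1 (depth now 1) [depth=1]
Event 18 (INT 0): INT 0 arrives: push (IRQ1, PC=1), enter IRQ0 at PC=0 (depth now 2) [depth=2]
Event 19 (EXEC): [IRQ0] PC=0: DEC 3 -> ACC=-4 [depth=2]
Event 20 (EXEC): [IRQ0] PC=1: INC 1 -> ACC=-3 [depth=2]
Event 21 (EXEC): [IRQ0] PC=2: INC 3 -> ACC=0 [depth=2]
Event 22 (EXEC): [IRQ0] PC=3: IRET -> resume IRQ1 at PC=1 (depth now 1) [depth=1]
Event 23 (INT 0): INT 0 arrives: push (IRQ1, PC=1), enter IRQ0 at PC=0 (depth now 2) [depth=2]
Event 24 (EXEC): [IRQ0] PC=0: DEC 3 -> ACC=-3 [depth=2]
Event 25 (EXEC): [IRQ0] PC=1: INC 1 -> ACC=-2 [depth=2]
Event 26 (EXEC): [IRQ0] PC=2: INC 3 -> ACC=1 [depth=2]
Event 27 (EXEC): [IRQ0] PC=3: IRET -> resume IRQ1 at PC=1 (depth now 1) [depth=1]
Event 28 (EXEC): [IRQ1] PC=1: INC 1 -> ACC=2 [depth=1]
Event 29 (EXEC): [IRQ1] PC=2: IRET -> resume MAIN at PC=2 (depth now 0) [depth=0]
Event 30 (EXEC): [MAIN] PC=2: INC 4 -> ACC=6 [depth=0]
Event 31 (EXEC): [MAIN] PC=3: INC 5 -> ACC=11 [depth=0]
Event 32 (EXEC): [MAIN] PC=4: HALT [depth=0]
Max depth observed: 2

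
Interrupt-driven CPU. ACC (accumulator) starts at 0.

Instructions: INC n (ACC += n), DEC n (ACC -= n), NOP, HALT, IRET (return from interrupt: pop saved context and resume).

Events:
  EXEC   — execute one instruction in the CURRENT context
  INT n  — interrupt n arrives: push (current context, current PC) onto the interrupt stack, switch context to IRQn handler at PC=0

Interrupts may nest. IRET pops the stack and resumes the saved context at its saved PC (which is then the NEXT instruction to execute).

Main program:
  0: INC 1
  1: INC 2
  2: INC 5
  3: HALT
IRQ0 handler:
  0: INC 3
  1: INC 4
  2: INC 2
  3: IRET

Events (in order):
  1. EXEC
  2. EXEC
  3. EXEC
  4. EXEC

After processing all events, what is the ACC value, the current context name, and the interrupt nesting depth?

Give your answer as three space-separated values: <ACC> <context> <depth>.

Event 1 (EXEC): [MAIN] PC=0: INC 1 -> ACC=1
Event 2 (EXEC): [MAIN] PC=1: INC 2 -> ACC=3
Event 3 (EXEC): [MAIN] PC=2: INC 5 -> ACC=8
Event 4 (EXEC): [MAIN] PC=3: HALT

Answer: 8 MAIN 0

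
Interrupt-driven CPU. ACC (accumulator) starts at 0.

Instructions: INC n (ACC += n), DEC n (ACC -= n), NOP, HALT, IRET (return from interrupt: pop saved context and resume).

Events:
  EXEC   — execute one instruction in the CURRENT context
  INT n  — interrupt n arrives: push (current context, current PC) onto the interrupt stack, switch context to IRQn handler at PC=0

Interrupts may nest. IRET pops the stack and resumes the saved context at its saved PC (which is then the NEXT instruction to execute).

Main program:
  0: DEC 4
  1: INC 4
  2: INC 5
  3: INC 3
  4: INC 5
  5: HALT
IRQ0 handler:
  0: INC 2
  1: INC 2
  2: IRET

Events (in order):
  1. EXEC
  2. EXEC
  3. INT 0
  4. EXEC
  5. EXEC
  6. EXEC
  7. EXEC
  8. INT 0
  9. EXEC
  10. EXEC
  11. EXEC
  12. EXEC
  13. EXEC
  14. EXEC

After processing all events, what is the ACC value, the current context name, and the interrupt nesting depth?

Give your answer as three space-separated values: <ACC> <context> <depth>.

Answer: 21 MAIN 0

Derivation:
Event 1 (EXEC): [MAIN] PC=0: DEC 4 -> ACC=-4
Event 2 (EXEC): [MAIN] PC=1: INC 4 -> ACC=0
Event 3 (INT 0): INT 0 arrives: push (MAIN, PC=2), enter IRQ0 at PC=0 (depth now 1)
Event 4 (EXEC): [IRQ0] PC=0: INC 2 -> ACC=2
Event 5 (EXEC): [IRQ0] PC=1: INC 2 -> ACC=4
Event 6 (EXEC): [IRQ0] PC=2: IRET -> resume MAIN at PC=2 (depth now 0)
Event 7 (EXEC): [MAIN] PC=2: INC 5 -> ACC=9
Event 8 (INT 0): INT 0 arrives: push (MAIN, PC=3), enter IRQ0 at PC=0 (depth now 1)
Event 9 (EXEC): [IRQ0] PC=0: INC 2 -> ACC=11
Event 10 (EXEC): [IRQ0] PC=1: INC 2 -> ACC=13
Event 11 (EXEC): [IRQ0] PC=2: IRET -> resume MAIN at PC=3 (depth now 0)
Event 12 (EXEC): [MAIN] PC=3: INC 3 -> ACC=16
Event 13 (EXEC): [MAIN] PC=4: INC 5 -> ACC=21
Event 14 (EXEC): [MAIN] PC=5: HALT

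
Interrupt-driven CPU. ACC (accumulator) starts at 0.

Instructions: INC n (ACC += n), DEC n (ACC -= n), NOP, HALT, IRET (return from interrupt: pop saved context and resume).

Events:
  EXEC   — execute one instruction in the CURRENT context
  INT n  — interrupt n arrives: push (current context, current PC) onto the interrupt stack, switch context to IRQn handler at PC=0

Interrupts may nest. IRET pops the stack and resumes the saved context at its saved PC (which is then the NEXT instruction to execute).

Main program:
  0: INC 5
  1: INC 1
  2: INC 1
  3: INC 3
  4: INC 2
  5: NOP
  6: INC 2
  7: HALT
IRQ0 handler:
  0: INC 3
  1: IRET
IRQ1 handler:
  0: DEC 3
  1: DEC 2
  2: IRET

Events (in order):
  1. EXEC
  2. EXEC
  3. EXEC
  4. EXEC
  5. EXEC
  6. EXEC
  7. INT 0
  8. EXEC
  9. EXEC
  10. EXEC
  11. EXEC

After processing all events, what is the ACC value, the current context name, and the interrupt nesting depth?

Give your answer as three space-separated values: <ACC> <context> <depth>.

Answer: 17 MAIN 0

Derivation:
Event 1 (EXEC): [MAIN] PC=0: INC 5 -> ACC=5
Event 2 (EXEC): [MAIN] PC=1: INC 1 -> ACC=6
Event 3 (EXEC): [MAIN] PC=2: INC 1 -> ACC=7
Event 4 (EXEC): [MAIN] PC=3: INC 3 -> ACC=10
Event 5 (EXEC): [MAIN] PC=4: INC 2 -> ACC=12
Event 6 (EXEC): [MAIN] PC=5: NOP
Event 7 (INT 0): INT 0 arrives: push (MAIN, PC=6), enter IRQ0 at PC=0 (depth now 1)
Event 8 (EXEC): [IRQ0] PC=0: INC 3 -> ACC=15
Event 9 (EXEC): [IRQ0] PC=1: IRET -> resume MAIN at PC=6 (depth now 0)
Event 10 (EXEC): [MAIN] PC=6: INC 2 -> ACC=17
Event 11 (EXEC): [MAIN] PC=7: HALT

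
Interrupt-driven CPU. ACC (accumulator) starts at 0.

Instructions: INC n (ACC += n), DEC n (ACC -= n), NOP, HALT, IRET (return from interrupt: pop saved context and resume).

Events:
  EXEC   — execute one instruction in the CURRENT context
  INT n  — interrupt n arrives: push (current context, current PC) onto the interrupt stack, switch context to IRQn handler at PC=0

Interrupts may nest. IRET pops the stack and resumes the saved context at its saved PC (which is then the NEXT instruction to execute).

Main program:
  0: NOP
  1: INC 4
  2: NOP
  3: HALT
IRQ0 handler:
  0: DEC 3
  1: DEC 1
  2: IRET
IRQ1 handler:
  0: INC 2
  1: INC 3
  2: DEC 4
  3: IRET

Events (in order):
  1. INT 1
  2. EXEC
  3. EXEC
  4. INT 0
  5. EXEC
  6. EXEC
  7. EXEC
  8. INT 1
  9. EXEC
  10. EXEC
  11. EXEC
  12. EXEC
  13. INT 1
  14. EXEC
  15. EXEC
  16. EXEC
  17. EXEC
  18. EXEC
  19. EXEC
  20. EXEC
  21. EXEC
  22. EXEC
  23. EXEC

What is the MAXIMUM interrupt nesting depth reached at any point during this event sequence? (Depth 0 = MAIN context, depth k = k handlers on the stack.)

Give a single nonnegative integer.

Event 1 (INT 1): INT 1 arrives: push (MAIN, PC=0), enter IRQ1 at PC=0 (depth now 1) [depth=1]
Event 2 (EXEC): [IRQ1] PC=0: INC 2 -> ACC=2 [depth=1]
Event 3 (EXEC): [IRQ1] PC=1: INC 3 -> ACC=5 [depth=1]
Event 4 (INT 0): INT 0 arrives: push (IRQ1, PC=2), enter IRQ0 at PC=0 (depth now 2) [depth=2]
Event 5 (EXEC): [IRQ0] PC=0: DEC 3 -> ACC=2 [depth=2]
Event 6 (EXEC): [IRQ0] PC=1: DEC 1 -> ACC=1 [depth=2]
Event 7 (EXEC): [IRQ0] PC=2: IRET -> resume IRQ1 at PC=2 (depth now 1) [depth=1]
Event 8 (INT 1): INT 1 arrives: push (IRQ1, PC=2), enter IRQ1 at PC=0 (depth now 2) [depth=2]
Event 9 (EXEC): [IRQ1] PC=0: INC 2 -> ACC=3 [depth=2]
Event 10 (EXEC): [IRQ1] PC=1: INC 3 -> ACC=6 [depth=2]
Event 11 (EXEC): [IRQ1] PC=2: DEC 4 -> ACC=2 [depth=2]
Event 12 (EXEC): [IRQ1] PC=3: IRET -> resume IRQ1 at PC=2 (depth now 1) [depth=1]
Event 13 (INT 1): INT 1 arrives: push (IRQ1, PC=2), enter IRQ1 at PC=0 (depth now 2) [depth=2]
Event 14 (EXEC): [IRQ1] PC=0: INC 2 -> ACC=4 [depth=2]
Event 15 (EXEC): [IRQ1] PC=1: INC 3 -> ACC=7 [depth=2]
Event 16 (EXEC): [IRQ1] PC=2: DEC 4 -> ACC=3 [depth=2]
Event 17 (EXEC): [IRQ1] PC=3: IRET -> resume IRQ1 at PC=2 (depth now 1) [depth=1]
Event 18 (EXEC): [IRQ1] PC=2: DEC 4 -> ACC=-1 [depth=1]
Event 19 (EXEC): [IRQ1] PC=3: IRET -> resume MAIN at PC=0 (depth now 0) [depth=0]
Event 20 (EXEC): [MAIN] PC=0: NOP [depth=0]
Event 21 (EXEC): [MAIN] PC=1: INC 4 -> ACC=3 [depth=0]
Event 22 (EXEC): [MAIN] PC=2: NOP [depth=0]
Event 23 (EXEC): [MAIN] PC=3: HALT [depth=0]
Max depth observed: 2

Answer: 2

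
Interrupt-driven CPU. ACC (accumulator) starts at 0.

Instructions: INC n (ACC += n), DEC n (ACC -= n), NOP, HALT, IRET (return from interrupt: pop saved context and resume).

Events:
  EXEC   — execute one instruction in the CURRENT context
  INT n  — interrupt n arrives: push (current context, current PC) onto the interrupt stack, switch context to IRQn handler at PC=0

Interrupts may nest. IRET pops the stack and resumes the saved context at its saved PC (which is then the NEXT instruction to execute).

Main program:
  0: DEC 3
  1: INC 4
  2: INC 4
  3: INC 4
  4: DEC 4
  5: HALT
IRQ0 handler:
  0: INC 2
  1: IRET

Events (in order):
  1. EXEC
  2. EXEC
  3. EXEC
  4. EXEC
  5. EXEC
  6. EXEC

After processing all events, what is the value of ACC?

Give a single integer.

Answer: 5

Derivation:
Event 1 (EXEC): [MAIN] PC=0: DEC 3 -> ACC=-3
Event 2 (EXEC): [MAIN] PC=1: INC 4 -> ACC=1
Event 3 (EXEC): [MAIN] PC=2: INC 4 -> ACC=5
Event 4 (EXEC): [MAIN] PC=3: INC 4 -> ACC=9
Event 5 (EXEC): [MAIN] PC=4: DEC 4 -> ACC=5
Event 6 (EXEC): [MAIN] PC=5: HALT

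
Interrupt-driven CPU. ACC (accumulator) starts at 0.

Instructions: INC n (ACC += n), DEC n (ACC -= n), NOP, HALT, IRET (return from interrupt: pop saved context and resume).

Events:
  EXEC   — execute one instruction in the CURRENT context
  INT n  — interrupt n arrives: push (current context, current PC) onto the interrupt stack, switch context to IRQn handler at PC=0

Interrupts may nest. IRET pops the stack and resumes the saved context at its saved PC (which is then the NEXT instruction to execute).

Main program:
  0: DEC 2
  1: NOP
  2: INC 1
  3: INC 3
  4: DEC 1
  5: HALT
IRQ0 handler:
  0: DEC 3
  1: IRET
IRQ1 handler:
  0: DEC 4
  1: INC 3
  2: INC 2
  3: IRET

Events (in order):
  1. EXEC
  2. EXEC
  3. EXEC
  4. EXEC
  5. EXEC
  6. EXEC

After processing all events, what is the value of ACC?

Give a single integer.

Answer: 1

Derivation:
Event 1 (EXEC): [MAIN] PC=0: DEC 2 -> ACC=-2
Event 2 (EXEC): [MAIN] PC=1: NOP
Event 3 (EXEC): [MAIN] PC=2: INC 1 -> ACC=-1
Event 4 (EXEC): [MAIN] PC=3: INC 3 -> ACC=2
Event 5 (EXEC): [MAIN] PC=4: DEC 1 -> ACC=1
Event 6 (EXEC): [MAIN] PC=5: HALT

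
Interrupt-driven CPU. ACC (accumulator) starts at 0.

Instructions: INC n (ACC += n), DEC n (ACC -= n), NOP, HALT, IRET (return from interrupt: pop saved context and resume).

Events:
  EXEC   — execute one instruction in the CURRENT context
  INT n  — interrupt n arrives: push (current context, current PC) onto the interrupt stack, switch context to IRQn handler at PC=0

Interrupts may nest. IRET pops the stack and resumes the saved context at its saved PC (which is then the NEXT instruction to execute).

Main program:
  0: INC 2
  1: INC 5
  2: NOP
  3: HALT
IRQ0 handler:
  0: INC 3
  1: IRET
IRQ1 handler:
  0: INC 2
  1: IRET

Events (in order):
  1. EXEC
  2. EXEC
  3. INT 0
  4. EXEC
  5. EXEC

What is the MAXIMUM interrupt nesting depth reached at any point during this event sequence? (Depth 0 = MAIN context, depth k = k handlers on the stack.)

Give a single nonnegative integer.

Event 1 (EXEC): [MAIN] PC=0: INC 2 -> ACC=2 [depth=0]
Event 2 (EXEC): [MAIN] PC=1: INC 5 -> ACC=7 [depth=0]
Event 3 (INT 0): INT 0 arrives: push (MAIN, PC=2), enter IRQ0 at PC=0 (depth now 1) [depth=1]
Event 4 (EXEC): [IRQ0] PC=0: INC 3 -> ACC=10 [depth=1]
Event 5 (EXEC): [IRQ0] PC=1: IRET -> resume MAIN at PC=2 (depth now 0) [depth=0]
Max depth observed: 1

Answer: 1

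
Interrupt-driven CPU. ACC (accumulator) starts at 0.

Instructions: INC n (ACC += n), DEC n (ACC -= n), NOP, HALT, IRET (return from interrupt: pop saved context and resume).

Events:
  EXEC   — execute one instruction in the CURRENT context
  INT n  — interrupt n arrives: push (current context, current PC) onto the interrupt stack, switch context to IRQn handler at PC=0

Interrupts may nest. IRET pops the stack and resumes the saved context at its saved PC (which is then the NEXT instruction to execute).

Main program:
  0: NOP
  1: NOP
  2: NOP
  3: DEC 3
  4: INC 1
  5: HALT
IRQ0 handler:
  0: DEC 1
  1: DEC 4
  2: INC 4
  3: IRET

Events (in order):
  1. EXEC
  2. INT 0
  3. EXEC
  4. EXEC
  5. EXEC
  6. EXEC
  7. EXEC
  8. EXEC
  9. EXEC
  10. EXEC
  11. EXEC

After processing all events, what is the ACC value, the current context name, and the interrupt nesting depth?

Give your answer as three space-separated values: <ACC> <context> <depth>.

Event 1 (EXEC): [MAIN] PC=0: NOP
Event 2 (INT 0): INT 0 arrives: push (MAIN, PC=1), enter IRQ0 at PC=0 (depth now 1)
Event 3 (EXEC): [IRQ0] PC=0: DEC 1 -> ACC=-1
Event 4 (EXEC): [IRQ0] PC=1: DEC 4 -> ACC=-5
Event 5 (EXEC): [IRQ0] PC=2: INC 4 -> ACC=-1
Event 6 (EXEC): [IRQ0] PC=3: IRET -> resume MAIN at PC=1 (depth now 0)
Event 7 (EXEC): [MAIN] PC=1: NOP
Event 8 (EXEC): [MAIN] PC=2: NOP
Event 9 (EXEC): [MAIN] PC=3: DEC 3 -> ACC=-4
Event 10 (EXEC): [MAIN] PC=4: INC 1 -> ACC=-3
Event 11 (EXEC): [MAIN] PC=5: HALT

Answer: -3 MAIN 0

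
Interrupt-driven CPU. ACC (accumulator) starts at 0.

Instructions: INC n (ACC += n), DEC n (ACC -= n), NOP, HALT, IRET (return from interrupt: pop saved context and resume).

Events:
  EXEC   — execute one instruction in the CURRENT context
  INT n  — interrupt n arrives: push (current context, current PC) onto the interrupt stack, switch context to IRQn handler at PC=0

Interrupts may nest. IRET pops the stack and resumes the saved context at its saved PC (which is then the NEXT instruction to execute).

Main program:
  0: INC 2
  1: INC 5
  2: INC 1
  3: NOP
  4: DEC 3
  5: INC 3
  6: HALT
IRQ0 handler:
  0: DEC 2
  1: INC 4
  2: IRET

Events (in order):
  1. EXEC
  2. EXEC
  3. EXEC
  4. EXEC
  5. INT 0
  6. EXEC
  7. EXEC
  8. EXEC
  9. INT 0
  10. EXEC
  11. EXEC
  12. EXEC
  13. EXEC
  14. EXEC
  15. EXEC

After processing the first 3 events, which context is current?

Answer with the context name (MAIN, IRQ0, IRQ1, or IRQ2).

Event 1 (EXEC): [MAIN] PC=0: INC 2 -> ACC=2
Event 2 (EXEC): [MAIN] PC=1: INC 5 -> ACC=7
Event 3 (EXEC): [MAIN] PC=2: INC 1 -> ACC=8

Answer: MAIN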